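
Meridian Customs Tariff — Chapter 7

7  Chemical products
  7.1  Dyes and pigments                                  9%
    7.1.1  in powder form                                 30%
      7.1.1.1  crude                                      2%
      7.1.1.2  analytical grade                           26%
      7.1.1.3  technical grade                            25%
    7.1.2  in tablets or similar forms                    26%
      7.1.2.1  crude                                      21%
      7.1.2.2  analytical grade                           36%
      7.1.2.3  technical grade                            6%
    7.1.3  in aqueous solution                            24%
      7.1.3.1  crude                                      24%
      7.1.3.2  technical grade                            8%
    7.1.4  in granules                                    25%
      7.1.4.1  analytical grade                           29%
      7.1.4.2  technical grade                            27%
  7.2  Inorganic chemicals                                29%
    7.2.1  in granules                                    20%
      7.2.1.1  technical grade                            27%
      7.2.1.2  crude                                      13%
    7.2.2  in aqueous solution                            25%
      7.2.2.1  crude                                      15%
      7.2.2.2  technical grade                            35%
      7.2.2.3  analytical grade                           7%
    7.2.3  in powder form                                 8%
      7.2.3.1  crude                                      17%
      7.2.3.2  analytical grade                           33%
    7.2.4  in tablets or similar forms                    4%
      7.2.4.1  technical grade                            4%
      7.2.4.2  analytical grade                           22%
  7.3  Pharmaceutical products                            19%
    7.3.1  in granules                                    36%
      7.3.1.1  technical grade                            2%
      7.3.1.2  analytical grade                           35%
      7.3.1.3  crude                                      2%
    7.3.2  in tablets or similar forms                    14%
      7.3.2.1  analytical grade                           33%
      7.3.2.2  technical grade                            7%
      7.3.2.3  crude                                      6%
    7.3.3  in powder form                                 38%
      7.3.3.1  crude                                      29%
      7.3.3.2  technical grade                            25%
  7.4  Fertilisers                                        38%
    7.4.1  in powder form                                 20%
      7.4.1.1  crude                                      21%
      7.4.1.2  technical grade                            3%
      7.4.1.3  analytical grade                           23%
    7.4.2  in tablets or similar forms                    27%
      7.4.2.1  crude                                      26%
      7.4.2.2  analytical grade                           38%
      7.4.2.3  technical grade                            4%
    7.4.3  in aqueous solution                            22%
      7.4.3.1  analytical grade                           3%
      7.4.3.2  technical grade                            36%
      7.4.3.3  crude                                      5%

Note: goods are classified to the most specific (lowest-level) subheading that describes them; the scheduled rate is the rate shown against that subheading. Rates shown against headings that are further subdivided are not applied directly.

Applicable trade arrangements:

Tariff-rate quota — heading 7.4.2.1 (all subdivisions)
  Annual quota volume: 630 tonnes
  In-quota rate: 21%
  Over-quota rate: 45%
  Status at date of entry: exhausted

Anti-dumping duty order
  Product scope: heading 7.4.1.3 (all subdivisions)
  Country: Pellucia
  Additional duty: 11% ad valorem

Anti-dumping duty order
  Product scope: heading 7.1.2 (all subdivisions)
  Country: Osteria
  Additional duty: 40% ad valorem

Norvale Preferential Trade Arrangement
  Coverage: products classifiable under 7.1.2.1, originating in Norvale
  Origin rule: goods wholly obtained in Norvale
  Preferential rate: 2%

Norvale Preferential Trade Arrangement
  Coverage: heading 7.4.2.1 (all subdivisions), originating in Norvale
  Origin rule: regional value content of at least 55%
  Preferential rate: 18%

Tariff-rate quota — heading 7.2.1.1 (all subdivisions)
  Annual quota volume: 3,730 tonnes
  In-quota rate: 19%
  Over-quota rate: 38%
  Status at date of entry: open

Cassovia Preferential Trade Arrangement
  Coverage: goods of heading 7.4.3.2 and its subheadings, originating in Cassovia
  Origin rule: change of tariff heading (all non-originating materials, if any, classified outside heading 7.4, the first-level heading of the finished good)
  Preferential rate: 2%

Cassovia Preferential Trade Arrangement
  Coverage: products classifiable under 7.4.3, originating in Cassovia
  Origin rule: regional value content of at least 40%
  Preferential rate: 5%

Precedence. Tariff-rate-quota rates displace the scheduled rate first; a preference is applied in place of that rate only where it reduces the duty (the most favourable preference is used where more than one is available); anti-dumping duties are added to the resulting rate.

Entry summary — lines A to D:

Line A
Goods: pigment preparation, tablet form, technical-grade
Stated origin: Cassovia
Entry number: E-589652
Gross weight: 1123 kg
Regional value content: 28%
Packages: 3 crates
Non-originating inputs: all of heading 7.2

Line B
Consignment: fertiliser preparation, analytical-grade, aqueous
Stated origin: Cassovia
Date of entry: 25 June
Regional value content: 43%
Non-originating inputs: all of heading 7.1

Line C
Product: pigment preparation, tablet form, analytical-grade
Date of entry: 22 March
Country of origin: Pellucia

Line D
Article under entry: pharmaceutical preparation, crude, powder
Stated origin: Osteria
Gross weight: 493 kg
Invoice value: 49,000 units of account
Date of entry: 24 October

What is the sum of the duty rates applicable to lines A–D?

74%

Line A: pigment → 7.1; tablet form → 7.1.2; technical-grade → 7.1.2.3. Scheduled 6%. Cassovia agreement on 7.4.3.2: 7.1.2.3 not covered; Cassovia agreement on 7.4.3: 7.1.2.3 not covered. → 6%.
Line B: fertiliser → 7.4; aqueous → 7.4.3; analytical-grade → 7.4.3.1. Scheduled 3%. Cassovia agreement on 7.4.3.2: 7.4.3.1 not covered; Cassovia agreement on 7.4.3: RVC ≥ 40% → 5% available; preference 5% not lower than 3% → no reduction. → 3%.
Line C: pigment → 7.1; tablet form → 7.1.2; analytical-grade → 7.1.2.2. Scheduled 36%. No special measure applies. → 36%.
Line D: pharmaceutical → 7.3; powder → 7.3.3; crude → 7.3.3.1. Scheduled 29%. No special measure applies. → 29%.
Sum: 6% + 3% + 36% + 29% = 74%.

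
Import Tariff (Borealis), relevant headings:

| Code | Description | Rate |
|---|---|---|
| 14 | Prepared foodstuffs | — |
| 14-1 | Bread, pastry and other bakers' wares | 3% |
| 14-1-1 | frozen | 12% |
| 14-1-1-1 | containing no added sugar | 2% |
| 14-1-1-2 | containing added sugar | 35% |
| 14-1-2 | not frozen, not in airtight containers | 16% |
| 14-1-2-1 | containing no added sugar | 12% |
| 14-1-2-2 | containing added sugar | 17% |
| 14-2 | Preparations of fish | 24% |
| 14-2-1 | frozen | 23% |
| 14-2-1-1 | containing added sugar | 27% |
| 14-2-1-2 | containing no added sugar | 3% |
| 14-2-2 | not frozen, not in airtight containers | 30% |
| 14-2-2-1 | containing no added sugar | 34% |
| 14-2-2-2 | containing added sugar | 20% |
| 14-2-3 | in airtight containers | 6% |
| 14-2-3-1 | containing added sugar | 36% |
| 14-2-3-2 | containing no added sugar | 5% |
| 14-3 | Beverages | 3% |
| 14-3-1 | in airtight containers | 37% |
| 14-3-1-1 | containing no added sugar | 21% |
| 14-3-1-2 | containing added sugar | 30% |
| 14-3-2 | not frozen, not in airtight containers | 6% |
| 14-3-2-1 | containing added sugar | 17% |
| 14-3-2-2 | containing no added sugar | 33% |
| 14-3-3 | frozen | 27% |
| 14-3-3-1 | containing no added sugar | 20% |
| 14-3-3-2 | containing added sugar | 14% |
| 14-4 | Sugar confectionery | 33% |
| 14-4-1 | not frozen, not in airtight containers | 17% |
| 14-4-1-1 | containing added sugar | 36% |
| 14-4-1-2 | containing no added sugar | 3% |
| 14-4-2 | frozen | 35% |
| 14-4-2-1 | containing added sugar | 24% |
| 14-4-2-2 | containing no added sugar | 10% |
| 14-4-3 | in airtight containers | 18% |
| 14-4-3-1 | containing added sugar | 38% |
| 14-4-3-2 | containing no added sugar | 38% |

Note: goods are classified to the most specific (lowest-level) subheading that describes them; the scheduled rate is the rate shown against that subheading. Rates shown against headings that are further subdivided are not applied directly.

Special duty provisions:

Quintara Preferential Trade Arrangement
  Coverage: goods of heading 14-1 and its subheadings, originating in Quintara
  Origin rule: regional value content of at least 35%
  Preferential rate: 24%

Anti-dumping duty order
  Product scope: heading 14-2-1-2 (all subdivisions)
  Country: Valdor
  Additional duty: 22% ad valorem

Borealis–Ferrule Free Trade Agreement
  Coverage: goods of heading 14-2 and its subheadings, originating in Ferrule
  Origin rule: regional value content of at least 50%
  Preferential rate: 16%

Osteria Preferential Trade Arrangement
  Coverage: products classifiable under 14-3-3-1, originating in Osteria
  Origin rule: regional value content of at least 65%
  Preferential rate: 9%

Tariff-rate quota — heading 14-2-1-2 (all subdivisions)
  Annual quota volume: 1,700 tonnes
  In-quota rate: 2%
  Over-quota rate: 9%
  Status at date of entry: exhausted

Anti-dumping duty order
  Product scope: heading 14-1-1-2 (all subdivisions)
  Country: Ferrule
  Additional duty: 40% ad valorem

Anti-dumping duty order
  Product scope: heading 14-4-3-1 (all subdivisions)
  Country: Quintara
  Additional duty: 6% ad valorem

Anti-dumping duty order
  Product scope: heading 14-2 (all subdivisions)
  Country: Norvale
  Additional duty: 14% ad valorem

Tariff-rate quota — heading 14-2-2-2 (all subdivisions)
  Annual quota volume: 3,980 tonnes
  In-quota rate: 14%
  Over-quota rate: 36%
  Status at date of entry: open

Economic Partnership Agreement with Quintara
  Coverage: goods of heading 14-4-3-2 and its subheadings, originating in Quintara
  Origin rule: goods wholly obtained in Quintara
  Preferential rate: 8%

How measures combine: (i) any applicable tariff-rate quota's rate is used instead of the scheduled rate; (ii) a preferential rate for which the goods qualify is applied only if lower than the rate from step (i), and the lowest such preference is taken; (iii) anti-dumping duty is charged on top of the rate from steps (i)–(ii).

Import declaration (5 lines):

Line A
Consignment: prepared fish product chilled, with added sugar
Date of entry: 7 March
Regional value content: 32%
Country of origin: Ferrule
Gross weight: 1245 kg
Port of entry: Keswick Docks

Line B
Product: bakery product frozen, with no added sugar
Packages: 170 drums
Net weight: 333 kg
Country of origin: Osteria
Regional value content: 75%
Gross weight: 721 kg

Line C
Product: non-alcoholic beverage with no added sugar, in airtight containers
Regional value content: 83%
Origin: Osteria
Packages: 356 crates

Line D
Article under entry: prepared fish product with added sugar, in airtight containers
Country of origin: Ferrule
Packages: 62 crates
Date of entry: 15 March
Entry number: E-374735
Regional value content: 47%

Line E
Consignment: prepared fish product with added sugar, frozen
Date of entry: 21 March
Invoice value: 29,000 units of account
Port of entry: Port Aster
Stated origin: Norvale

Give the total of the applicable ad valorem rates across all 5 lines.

Line A: prepared fish product → 14-2; chilled → 14-2-2; with added sugar → 14-2-2-2. Scheduled 20%. quota on 14-2-2-2 open → in-quota 14%; Ferrule agreement on 14-2: RVC < 50%. → 14%.
Line B: bakery product → 14-1; frozen → 14-1-1; with no added sugar → 14-1-1-1. Scheduled 2%. Osteria agreement on 14-3-3-1: 14-1-1-1 not covered. → 2%.
Line C: non-alcoholic beverage → 14-3; in airtight containers → 14-3-1; with no added sugar → 14-3-1-1. Scheduled 21%. Osteria agreement on 14-3-3-1: 14-3-1-1 not covered. → 21%.
Line D: prepared fish product → 14-2; in airtight containers → 14-2-3; with added sugar → 14-2-3-1. Scheduled 36%. Ferrule agreement on 14-2: RVC < 50%. → 36%.
Line E: prepared fish product → 14-2; frozen → 14-2-1; with added sugar → 14-2-1-1. Scheduled 27%. anti-dumping (Norvale, 14-2): +14%; total 27% + 14% = 41%. → 41%.
Sum: 14% + 2% + 21% + 36% + 41% = 114%.

114%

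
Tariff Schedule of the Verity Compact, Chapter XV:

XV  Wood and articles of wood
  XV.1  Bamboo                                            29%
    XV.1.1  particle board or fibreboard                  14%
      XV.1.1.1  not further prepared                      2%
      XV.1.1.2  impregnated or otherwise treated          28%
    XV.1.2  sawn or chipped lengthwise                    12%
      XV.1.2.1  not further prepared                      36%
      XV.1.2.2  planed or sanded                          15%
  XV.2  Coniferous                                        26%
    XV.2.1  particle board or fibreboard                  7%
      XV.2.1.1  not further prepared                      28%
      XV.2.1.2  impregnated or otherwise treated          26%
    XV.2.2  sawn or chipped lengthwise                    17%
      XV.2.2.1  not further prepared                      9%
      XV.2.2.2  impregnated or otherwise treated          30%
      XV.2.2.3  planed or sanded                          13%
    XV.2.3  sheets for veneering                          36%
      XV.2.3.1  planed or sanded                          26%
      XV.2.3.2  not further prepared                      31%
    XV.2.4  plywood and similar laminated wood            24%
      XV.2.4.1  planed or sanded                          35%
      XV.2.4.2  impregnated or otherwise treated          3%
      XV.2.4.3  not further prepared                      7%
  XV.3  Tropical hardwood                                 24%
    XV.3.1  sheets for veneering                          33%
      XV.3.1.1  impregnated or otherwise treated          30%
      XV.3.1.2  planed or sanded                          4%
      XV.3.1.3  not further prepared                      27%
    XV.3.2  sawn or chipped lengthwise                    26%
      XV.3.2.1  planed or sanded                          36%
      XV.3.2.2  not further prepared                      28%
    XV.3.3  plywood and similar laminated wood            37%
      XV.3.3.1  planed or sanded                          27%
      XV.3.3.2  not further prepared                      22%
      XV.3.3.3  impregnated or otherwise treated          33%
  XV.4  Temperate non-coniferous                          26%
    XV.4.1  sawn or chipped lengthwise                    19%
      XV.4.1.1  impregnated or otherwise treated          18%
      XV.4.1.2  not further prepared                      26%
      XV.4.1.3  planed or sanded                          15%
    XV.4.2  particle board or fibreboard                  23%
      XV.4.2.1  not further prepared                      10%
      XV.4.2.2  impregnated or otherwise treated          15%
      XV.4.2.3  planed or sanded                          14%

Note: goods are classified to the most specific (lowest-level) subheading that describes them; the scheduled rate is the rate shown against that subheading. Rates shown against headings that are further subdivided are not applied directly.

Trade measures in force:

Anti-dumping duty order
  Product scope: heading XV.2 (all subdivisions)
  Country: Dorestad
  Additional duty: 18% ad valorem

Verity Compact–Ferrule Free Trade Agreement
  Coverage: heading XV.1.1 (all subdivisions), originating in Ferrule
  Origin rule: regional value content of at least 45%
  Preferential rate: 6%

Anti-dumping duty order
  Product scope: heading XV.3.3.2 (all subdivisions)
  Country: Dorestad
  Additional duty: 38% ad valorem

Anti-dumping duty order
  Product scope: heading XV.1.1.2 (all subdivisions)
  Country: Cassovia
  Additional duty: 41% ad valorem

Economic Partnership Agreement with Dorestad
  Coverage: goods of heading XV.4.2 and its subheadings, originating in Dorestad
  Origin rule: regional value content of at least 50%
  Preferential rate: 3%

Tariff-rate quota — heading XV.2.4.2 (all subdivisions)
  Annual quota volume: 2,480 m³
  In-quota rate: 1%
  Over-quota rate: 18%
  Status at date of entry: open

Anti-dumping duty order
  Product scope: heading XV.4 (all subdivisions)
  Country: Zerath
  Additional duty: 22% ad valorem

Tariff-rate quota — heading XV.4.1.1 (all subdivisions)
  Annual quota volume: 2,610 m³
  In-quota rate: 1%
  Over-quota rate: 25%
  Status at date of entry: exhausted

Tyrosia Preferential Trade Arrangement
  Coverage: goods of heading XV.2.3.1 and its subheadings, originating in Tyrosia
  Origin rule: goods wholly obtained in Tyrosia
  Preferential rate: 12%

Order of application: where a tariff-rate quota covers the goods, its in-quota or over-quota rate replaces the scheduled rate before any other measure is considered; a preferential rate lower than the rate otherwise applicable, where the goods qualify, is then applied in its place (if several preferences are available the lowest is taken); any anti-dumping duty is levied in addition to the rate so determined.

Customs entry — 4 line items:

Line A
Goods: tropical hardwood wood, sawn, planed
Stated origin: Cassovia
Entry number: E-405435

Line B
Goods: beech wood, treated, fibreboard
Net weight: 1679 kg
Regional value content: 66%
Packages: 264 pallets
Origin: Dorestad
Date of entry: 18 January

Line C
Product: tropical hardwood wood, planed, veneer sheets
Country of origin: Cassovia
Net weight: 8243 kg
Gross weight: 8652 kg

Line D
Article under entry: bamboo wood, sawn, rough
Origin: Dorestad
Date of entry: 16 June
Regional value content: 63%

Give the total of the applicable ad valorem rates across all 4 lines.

Line A: tropical hardwood → XV.3; sawn → XV.3.2; planed → XV.3.2.1. Scheduled 36%. No special measure applies. → 36%.
Line B: beech → XV.4; fibreboard → XV.4.2; treated → XV.4.2.2. Scheduled 15%. Dorestad agreement on XV.4.2: RVC ≥ 50% → 3% available; preferential 3%. → 3%.
Line C: tropical hardwood → XV.3; veneer sheets → XV.3.1; planed → XV.3.1.2. Scheduled 4%. No special measure applies. → 4%.
Line D: bamboo → XV.1; sawn → XV.1.2; rough → XV.1.2.1. Scheduled 36%. Dorestad agreement on XV.4.2: XV.1.2.1 not covered. → 36%.
Sum: 36% + 3% + 4% + 36% = 79%.

79%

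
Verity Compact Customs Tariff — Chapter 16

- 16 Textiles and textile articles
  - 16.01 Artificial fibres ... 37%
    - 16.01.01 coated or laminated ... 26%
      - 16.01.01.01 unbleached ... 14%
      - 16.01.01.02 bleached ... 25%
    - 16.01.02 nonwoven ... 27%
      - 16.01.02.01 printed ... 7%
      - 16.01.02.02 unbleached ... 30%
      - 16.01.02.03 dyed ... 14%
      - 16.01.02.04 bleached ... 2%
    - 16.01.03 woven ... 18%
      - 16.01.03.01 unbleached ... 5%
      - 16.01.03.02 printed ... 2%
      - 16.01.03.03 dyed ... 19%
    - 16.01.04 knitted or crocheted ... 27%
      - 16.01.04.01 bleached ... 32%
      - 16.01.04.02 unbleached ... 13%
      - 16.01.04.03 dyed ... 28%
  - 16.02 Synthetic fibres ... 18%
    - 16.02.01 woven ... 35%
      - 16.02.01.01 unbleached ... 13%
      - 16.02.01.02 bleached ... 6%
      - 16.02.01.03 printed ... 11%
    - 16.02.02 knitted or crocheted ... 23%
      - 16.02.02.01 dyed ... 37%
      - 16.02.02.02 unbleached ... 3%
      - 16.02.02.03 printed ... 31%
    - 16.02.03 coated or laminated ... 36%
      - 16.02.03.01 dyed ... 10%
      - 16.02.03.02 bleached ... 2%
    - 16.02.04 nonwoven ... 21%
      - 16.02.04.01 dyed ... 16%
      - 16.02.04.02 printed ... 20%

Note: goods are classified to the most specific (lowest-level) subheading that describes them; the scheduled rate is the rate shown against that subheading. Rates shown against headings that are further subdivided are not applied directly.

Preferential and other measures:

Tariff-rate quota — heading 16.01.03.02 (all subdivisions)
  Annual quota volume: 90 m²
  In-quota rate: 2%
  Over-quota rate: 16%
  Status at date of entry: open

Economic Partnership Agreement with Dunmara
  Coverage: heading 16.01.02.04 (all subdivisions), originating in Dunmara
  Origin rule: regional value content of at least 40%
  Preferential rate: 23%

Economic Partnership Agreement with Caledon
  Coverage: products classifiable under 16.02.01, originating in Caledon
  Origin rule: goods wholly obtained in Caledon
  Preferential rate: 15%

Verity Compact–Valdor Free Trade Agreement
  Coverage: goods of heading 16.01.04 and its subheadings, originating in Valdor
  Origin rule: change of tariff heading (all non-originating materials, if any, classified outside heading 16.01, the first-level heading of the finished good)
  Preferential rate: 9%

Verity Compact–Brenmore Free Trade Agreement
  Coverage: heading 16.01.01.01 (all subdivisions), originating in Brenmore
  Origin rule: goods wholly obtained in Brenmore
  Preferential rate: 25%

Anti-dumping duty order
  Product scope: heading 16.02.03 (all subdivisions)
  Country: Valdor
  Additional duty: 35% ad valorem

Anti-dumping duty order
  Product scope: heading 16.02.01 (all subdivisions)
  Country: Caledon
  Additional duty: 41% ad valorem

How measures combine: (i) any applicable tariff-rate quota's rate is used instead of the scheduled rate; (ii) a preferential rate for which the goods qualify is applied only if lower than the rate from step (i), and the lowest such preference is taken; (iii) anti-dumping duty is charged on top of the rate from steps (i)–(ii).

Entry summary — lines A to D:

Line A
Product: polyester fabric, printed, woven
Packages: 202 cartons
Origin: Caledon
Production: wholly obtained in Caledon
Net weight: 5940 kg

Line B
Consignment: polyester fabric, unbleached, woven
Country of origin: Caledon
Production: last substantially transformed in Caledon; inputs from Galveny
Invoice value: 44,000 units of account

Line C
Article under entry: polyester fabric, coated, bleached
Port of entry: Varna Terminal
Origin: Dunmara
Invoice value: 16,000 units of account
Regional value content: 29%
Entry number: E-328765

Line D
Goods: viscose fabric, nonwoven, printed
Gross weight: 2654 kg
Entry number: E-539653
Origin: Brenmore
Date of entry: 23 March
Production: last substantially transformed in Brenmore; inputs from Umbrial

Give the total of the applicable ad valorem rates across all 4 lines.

115%

Line A: polyester → 16.02; woven → 16.02.01; printed → 16.02.01.03. Scheduled 11%. Caledon agreement on 16.02.01: wholly obtained → 15% available; preference 15% not lower than 11% → no reduction; anti-dumping (Caledon, 16.02.01): +41%; total 11% + 41% = 52%. → 52%.
Line B: polyester → 16.02; woven → 16.02.01; unbleached → 16.02.01.01. Scheduled 13%. Caledon agreement on 16.02.01: not wholly obtained; anti-dumping (Caledon, 16.02.01): +41%; total 13% + 41% = 54%. → 54%.
Line C: polyester → 16.02; coated → 16.02.03; bleached → 16.02.03.02. Scheduled 2%. Dunmara agreement on 16.01.02.04: 16.02.03.02 not covered. → 2%.
Line D: viscose → 16.01; nonwoven → 16.01.02; printed → 16.01.02.01. Scheduled 7%. Brenmore agreement on 16.01.01.01: 16.01.02.01 not covered. → 7%.
Sum: 52% + 54% + 2% + 7% = 115%.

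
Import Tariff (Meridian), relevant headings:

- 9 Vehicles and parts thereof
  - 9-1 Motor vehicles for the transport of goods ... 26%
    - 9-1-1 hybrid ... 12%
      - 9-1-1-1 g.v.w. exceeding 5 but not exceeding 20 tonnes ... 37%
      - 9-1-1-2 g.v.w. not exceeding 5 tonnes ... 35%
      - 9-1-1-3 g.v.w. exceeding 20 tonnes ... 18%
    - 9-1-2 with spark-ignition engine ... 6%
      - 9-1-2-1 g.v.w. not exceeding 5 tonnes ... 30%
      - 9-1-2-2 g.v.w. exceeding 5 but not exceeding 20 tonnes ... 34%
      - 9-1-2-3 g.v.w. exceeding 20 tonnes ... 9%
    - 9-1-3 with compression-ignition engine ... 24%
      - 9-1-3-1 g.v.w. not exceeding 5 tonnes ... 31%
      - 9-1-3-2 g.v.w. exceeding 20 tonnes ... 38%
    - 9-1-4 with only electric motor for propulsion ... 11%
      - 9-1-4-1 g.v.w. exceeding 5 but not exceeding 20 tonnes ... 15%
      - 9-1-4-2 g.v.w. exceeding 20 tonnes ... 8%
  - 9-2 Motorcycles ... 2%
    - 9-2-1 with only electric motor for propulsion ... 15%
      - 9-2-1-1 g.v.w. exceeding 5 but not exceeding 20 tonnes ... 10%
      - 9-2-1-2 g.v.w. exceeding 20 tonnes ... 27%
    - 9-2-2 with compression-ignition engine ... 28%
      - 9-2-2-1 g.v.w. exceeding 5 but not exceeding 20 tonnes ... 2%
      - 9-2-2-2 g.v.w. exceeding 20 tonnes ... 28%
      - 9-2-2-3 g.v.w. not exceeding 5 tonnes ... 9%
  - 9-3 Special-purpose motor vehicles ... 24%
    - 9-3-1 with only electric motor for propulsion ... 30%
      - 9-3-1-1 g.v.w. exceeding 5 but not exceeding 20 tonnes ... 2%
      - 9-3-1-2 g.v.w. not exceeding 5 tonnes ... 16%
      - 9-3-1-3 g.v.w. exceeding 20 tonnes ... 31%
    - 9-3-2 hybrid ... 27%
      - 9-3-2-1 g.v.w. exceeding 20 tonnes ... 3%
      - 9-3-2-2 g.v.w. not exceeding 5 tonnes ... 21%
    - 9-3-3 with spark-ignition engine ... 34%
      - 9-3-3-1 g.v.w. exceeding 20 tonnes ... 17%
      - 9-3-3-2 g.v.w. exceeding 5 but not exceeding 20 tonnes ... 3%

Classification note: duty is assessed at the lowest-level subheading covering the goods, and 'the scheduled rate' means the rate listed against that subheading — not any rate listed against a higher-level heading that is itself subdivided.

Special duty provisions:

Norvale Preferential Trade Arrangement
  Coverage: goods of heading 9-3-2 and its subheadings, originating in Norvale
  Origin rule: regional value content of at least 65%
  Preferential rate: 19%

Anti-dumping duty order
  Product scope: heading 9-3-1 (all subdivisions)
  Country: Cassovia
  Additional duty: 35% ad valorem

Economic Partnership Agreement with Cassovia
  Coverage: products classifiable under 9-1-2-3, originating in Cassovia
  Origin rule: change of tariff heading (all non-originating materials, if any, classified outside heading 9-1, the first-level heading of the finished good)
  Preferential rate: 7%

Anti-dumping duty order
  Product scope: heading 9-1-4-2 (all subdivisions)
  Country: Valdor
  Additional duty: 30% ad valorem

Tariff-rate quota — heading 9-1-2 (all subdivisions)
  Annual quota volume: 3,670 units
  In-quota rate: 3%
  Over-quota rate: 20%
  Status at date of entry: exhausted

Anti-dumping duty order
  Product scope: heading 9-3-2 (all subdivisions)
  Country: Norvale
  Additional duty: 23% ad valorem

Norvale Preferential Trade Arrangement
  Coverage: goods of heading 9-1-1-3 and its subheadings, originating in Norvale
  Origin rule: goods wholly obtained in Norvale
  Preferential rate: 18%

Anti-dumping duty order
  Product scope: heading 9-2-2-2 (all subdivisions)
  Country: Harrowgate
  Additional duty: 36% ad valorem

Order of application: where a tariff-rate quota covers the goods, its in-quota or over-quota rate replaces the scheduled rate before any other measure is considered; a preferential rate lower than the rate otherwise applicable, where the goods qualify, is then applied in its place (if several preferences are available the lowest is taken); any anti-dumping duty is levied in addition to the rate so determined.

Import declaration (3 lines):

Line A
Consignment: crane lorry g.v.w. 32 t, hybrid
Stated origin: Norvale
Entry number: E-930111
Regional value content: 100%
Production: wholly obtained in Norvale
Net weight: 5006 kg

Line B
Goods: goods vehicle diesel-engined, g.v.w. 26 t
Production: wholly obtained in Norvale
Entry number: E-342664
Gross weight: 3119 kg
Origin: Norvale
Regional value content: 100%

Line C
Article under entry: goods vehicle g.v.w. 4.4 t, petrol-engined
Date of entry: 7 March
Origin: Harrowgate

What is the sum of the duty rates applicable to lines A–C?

84%

Line A: crane lorry → 9-3; hybrid → 9-3-2; g.v.w. 32 t → 9-3-2-1. Scheduled 3%. Norvale agreement on 9-3-2: RVC ≥ 65% → 19% available; Norvale agreement on 9-1-1-3: 9-3-2-1 not covered; preference 19% not lower than 3% → no reduction; anti-dumping (Norvale, 9-3-2): +23%; total 3% + 23% = 26%. → 26%.
Line B: goods vehicle → 9-1; diesel-engined → 9-1-3; g.v.w. 26 t → 9-1-3-2. Scheduled 38%. Norvale agreement on 9-3-2: 9-1-3-2 not covered; Norvale agreement on 9-1-1-3: 9-1-3-2 not covered. → 38%.
Line C: goods vehicle → 9-1; petrol-engined → 9-1-2; g.v.w. 4.4 t → 9-1-2-1. Scheduled 30%. quota on 9-1-2 exhausted → over-quota 20%. → 20%.
Sum: 26% + 38% + 20% = 84%.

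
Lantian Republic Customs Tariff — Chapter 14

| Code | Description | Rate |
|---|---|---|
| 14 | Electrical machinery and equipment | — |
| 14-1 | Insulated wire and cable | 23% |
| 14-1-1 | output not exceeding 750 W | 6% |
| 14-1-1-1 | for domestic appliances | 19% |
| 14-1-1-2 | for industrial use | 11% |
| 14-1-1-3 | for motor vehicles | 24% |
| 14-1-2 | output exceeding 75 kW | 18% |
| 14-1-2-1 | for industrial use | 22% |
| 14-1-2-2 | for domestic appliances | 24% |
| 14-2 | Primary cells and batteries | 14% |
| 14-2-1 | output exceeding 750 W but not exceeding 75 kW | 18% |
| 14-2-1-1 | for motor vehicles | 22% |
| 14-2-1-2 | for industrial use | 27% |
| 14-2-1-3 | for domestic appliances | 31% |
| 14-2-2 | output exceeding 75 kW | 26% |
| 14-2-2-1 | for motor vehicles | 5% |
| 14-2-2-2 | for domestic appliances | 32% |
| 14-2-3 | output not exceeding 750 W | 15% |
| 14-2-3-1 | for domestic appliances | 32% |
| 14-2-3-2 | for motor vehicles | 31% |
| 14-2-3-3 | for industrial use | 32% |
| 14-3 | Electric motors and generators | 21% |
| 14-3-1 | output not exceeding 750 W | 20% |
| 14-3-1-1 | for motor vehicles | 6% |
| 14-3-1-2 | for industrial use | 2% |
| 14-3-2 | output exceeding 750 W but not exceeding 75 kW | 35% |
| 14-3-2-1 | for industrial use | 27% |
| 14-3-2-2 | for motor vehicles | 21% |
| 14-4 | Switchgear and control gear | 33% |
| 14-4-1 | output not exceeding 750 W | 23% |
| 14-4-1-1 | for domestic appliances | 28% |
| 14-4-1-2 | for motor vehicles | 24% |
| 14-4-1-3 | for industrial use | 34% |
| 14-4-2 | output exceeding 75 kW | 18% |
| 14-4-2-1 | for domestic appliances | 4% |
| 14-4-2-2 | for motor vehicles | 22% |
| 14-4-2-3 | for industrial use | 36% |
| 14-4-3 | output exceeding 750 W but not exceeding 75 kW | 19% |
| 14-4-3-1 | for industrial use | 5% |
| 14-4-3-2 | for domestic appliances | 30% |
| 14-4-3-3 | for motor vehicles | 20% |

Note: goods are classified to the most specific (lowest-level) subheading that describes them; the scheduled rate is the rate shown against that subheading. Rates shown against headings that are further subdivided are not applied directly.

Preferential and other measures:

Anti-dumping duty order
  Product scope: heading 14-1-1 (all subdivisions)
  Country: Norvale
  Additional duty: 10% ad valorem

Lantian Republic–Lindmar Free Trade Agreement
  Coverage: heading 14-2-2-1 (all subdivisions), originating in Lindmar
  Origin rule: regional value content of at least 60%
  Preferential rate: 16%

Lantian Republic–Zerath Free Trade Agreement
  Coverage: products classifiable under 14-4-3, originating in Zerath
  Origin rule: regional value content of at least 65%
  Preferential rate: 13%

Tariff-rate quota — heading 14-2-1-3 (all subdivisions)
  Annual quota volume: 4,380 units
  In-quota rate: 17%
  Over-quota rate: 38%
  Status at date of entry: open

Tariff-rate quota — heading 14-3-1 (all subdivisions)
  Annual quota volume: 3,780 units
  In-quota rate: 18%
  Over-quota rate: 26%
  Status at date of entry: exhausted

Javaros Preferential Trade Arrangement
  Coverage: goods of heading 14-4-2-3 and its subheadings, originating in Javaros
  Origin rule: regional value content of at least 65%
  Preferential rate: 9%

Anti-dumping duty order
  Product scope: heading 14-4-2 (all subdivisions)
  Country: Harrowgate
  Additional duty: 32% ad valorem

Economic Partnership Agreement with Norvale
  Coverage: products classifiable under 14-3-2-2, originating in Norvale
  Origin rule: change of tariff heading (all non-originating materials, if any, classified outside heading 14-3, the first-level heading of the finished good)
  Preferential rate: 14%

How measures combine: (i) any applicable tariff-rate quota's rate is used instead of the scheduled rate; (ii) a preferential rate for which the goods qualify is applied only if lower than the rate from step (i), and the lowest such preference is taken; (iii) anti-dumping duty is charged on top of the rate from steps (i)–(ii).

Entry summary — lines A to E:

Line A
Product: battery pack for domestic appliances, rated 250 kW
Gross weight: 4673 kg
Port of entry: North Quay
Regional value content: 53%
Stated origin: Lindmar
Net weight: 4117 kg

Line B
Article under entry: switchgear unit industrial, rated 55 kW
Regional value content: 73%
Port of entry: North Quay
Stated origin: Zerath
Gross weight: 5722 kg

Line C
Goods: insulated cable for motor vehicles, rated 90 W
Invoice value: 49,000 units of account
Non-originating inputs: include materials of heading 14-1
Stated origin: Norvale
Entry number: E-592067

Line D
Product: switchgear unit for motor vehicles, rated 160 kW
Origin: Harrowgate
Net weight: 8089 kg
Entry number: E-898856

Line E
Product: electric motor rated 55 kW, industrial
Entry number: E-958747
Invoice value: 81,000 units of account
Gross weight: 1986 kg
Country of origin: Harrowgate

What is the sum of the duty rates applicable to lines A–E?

Line A: battery pack → 14-2; rated 250 kW → 14-2-2; for domestic appliances → 14-2-2-2. Scheduled 32%. Lindmar agreement on 14-2-2-1: 14-2-2-2 not covered. → 32%.
Line B: switchgear unit → 14-4; rated 55 kW → 14-4-3; industrial → 14-4-3-1. Scheduled 5%. Zerath agreement on 14-4-3: RVC ≥ 65% → 13% available; preference 13% not lower than 5% → no reduction. → 5%.
Line C: insulated cable → 14-1; rated 90 W → 14-1-1; for motor vehicles → 14-1-1-3. Scheduled 24%. Norvale agreement on 14-3-2-2: 14-1-1-3 not covered; anti-dumping (Norvale, 14-1-1): +10%; total 24% + 10% = 34%. → 34%.
Line D: switchgear unit → 14-4; rated 160 kW → 14-4-2; for motor vehicles → 14-4-2-2. Scheduled 22%. anti-dumping (Harrowgate, 14-4-2): +32%; total 22% + 32% = 54%. → 54%.
Line E: electric motor → 14-3; rated 55 kW → 14-3-2; industrial → 14-3-2-1. Scheduled 27%. No special measure applies. → 27%.
Sum: 32% + 5% + 34% + 54% + 27% = 152%.

152%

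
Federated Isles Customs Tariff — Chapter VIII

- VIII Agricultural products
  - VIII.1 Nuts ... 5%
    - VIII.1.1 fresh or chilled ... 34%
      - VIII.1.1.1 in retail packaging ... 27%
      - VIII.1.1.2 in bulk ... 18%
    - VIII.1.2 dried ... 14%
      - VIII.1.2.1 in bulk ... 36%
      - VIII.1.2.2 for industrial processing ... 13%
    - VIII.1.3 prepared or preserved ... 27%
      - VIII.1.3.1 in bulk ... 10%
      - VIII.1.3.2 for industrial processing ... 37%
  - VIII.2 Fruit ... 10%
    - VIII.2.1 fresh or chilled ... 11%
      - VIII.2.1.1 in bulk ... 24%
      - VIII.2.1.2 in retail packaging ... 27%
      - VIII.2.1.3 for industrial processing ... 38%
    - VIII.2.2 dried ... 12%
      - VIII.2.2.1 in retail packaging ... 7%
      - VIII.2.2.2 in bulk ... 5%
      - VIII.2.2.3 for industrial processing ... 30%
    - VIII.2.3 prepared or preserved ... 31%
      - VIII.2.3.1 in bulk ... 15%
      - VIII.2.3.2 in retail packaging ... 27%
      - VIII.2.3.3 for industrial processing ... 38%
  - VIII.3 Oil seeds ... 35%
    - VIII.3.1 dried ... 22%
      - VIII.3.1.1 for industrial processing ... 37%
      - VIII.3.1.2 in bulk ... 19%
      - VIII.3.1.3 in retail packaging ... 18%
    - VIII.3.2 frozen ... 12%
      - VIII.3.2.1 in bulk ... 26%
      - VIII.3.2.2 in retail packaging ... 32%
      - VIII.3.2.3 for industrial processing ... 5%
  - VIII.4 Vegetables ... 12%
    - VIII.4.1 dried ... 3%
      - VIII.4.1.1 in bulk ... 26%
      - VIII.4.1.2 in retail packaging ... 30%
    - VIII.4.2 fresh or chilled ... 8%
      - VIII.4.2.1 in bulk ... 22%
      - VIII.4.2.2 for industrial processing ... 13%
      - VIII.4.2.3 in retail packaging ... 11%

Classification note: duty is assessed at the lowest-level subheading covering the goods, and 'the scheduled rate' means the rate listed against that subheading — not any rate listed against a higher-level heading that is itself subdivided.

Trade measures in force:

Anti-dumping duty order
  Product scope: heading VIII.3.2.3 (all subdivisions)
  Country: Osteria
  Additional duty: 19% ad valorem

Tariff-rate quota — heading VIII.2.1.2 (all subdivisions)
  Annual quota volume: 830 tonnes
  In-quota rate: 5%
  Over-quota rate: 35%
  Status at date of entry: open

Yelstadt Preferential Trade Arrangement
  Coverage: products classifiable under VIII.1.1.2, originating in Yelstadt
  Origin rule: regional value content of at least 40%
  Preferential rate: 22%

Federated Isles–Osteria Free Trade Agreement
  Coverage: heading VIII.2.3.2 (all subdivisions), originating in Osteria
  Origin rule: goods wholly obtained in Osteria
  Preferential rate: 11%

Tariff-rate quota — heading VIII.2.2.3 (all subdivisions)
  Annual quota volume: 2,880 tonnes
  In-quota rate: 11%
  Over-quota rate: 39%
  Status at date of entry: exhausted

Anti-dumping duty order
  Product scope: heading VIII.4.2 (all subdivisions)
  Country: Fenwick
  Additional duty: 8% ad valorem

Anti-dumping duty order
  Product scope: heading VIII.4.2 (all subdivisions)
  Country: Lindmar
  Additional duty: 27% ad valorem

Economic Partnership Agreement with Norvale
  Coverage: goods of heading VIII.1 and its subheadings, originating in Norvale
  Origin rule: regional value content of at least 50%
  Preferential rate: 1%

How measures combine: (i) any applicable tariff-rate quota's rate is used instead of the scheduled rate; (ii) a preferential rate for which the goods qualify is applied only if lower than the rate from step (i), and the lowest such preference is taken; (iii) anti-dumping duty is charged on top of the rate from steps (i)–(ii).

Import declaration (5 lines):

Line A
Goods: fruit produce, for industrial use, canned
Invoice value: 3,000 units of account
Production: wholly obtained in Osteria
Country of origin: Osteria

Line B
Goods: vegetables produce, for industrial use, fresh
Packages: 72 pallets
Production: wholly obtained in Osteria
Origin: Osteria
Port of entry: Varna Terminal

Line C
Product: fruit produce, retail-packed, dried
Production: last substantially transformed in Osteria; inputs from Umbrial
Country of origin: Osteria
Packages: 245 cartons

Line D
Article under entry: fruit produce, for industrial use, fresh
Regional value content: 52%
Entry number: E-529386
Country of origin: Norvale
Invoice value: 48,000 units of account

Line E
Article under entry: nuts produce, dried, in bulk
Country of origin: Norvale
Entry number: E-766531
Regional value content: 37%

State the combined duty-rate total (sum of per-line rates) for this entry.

Line A: fruit → VIII.2; canned → VIII.2.3; for industrial use → VIII.2.3.3. Scheduled 38%. Osteria agreement on VIII.2.3.2: VIII.2.3.3 not covered. → 38%.
Line B: vegetables → VIII.4; fresh → VIII.4.2; for industrial use → VIII.4.2.2. Scheduled 13%. Osteria agreement on VIII.2.3.2: VIII.4.2.2 not covered. → 13%.
Line C: fruit → VIII.2; dried → VIII.2.2; retail-packed → VIII.2.2.1. Scheduled 7%. Osteria agreement on VIII.2.3.2: VIII.2.2.1 not covered. → 7%.
Line D: fruit → VIII.2; fresh → VIII.2.1; for industrial use → VIII.2.1.3. Scheduled 38%. Norvale agreement on VIII.1: VIII.2.1.3 not covered. → 38%.
Line E: nuts → VIII.1; dried → VIII.1.2; in bulk → VIII.1.2.1. Scheduled 36%. Norvale agreement on VIII.1: RVC < 50%. → 36%.
Sum: 38% + 13% + 7% + 38% + 36% = 132%.

132%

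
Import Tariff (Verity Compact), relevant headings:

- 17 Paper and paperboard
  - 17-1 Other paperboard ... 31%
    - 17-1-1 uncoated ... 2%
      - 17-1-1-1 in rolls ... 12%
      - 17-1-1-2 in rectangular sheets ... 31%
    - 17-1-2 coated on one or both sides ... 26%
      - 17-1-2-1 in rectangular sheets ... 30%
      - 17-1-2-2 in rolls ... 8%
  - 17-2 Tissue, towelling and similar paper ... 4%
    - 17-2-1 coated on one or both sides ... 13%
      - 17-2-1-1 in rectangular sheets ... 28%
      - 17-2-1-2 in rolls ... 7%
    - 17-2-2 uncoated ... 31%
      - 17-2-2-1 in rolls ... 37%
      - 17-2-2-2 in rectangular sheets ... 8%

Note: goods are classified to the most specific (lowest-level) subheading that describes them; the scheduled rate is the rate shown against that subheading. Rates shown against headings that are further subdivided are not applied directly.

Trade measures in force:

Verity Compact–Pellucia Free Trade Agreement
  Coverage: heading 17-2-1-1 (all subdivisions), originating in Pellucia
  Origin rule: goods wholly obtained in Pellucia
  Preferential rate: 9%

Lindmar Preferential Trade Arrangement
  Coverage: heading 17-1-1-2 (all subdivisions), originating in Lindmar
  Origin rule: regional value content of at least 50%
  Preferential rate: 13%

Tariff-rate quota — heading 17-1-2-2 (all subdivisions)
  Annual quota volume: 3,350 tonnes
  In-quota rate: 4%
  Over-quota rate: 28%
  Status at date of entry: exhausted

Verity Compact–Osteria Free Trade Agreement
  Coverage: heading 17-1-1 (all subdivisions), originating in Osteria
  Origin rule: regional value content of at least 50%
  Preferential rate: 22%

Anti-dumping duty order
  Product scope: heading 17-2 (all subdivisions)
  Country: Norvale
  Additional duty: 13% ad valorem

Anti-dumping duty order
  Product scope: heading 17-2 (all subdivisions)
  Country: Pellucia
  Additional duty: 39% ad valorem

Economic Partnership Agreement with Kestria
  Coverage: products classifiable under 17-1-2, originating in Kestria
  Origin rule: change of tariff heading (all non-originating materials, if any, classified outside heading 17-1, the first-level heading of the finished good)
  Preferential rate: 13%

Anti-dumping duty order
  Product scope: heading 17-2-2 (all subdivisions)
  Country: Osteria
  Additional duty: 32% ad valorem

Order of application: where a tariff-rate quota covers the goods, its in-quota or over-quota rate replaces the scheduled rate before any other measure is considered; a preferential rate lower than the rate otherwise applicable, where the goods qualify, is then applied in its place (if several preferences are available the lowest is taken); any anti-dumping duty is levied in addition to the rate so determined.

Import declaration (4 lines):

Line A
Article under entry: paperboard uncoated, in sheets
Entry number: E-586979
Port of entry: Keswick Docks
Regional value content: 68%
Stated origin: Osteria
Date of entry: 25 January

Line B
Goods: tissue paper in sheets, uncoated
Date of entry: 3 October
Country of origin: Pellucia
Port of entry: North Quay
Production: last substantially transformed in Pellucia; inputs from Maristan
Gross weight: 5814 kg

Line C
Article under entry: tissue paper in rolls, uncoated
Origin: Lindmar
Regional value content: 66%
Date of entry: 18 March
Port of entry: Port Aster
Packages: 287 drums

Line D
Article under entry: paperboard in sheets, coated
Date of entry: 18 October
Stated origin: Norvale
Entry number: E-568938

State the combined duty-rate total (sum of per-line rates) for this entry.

136%

Line A: paperboard → 17-1; uncoated → 17-1-1; in sheets → 17-1-1-2. Scheduled 31%. Osteria agreement on 17-1-1: RVC ≥ 50% → 22% available; preferential 22%. → 22%.
Line B: tissue paper → 17-2; uncoated → 17-2-2; in sheets → 17-2-2-2. Scheduled 8%. Pellucia agreement on 17-2-1-1: 17-2-2-2 not covered; anti-dumping (Pellucia, 17-2): +39%; total 8% + 39% = 47%. → 47%.
Line C: tissue paper → 17-2; uncoated → 17-2-2; in rolls → 17-2-2-1. Scheduled 37%. Lindmar agreement on 17-1-1-2: 17-2-2-1 not covered. → 37%.
Line D: paperboard → 17-1; coated → 17-1-2; in sheets → 17-1-2-1. Scheduled 30%. No special measure applies. → 30%.
Sum: 22% + 47% + 37% + 30% = 136%.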